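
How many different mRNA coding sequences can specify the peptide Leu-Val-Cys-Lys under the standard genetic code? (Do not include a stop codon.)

96

Leu: 6 codons.
Val: 4 codons.
Cys: 2 codons.
Lys: 2 codons.
6 × 4 × 2 × 2 = 96.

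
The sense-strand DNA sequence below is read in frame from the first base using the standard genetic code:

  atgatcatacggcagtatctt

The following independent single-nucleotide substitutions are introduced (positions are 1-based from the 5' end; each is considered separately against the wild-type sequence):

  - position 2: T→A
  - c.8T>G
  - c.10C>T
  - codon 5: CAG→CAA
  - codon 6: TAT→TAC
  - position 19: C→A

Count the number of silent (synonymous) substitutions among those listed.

Codon 1: ATG (Met) → AAG (Lys) — missense.
Codon 3: ATA (Ile) → AGA (Arg) — missense.
Codon 4: CGG (Arg) → TGG (Trp) — missense.
Codon 5: CAG (Gln) → CAA (Gln) — synonymous.
Codon 6: TAT (Tyr) → TAC (Tyr) — synonymous.
Codon 7: CTT (Leu) → ATT (Ile) — missense.
Synonymous: 2 of 6.

2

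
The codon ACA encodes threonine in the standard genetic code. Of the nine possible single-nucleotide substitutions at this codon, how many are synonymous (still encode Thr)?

3

Position 1: none → 0 synonymous.
Position 2: none → 0 synonymous.
Position 3: ACU, ACC, ACG → 3 synonymous.
Total: 0 + 0 + 3 = 3.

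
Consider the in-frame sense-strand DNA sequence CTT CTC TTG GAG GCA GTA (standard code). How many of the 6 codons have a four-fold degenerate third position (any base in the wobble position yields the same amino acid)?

4

Codon 1 CTT (Leu): third position 4-fold.
Codon 2 CTC (Leu): third position 4-fold.
Codon 3 TTG (Leu): third position 2-fold.
Codon 4 GAG (Glu): third position 2-fold.
Codon 5 GCA (Ala): third position 4-fold.
Codon 6 GTA (Val): third position 4-fold.
Four-fold degenerate third positions: 4.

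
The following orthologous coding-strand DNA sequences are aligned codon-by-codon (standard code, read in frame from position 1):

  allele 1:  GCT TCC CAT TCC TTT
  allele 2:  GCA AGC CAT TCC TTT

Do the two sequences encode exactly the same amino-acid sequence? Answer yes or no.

Codon 1: GCT Ala / GCA Ala — synonymous.
Codon 2: TCC Ser / AGC Ser — synonymous.
Codon 3: CAT His / CAT His — identical.
Codon 4: TCC Ser / TCC Ser — identical.
Codon 5: TTT Phe / TTT Phe — identical.
Nonsynonymous differences: 0 → same protein.

yes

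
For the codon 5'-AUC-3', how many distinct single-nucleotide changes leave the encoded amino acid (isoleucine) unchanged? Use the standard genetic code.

Position 1: none → 0 synonymous.
Position 2: none → 0 synonymous.
Position 3: AUU, AUA → 2 synonymous.
Total: 0 + 0 + 2 = 2.

2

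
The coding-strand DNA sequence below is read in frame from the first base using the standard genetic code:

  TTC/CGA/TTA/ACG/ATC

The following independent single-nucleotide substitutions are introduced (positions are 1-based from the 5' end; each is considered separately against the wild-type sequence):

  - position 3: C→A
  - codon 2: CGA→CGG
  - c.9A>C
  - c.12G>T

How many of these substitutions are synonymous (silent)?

Codon 1: TTC (Phe) → TTA (Leu) — missense.
Codon 2: CGA (Arg) → CGG (Arg) — synonymous.
Codon 3: TTA (Leu) → TTC (Phe) — missense.
Codon 4: ACG (Thr) → ACT (Thr) — synonymous.
Synonymous: 2 of 4.

2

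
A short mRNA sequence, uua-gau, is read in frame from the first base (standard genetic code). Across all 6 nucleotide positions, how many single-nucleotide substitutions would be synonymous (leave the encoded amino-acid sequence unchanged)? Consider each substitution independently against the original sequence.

Codon 1 (UUA, Leu): 2 synonymous substitutions.
Codon 2 (GAU, Asp): 1 synonymous substitution.
Total: 2 + 1 = 3.

3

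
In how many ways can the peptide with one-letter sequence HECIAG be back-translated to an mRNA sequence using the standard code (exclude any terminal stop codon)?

384

His: 2 codons.
Glu: 2 codons.
Cys: 2 codons.
Ile: 3 codons.
Ala: 4 codons.
Gly: 4 codons.
2 × 2 × 2 × 3 × 4 × 4 = 384.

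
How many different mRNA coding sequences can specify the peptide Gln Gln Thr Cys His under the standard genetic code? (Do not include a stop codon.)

Gln: 2 codons.
Gln: 2 codons.
Thr: 4 codons.
Cys: 2 codons.
His: 2 codons.
2 × 2 × 4 × 2 × 2 = 64.

64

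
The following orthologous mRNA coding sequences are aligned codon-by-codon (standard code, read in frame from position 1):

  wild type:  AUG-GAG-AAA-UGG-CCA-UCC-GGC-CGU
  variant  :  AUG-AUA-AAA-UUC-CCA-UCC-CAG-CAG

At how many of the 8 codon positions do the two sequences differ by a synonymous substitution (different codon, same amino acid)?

Codon 1: AUG Met / AUG Met — identical.
Codon 2: GAG Glu / AUA Ile — nonsynonymous.
Codon 3: AAA Lys / AAA Lys — identical.
Codon 4: UGG Trp / UUC Phe — nonsynonymous.
Codon 5: CCA Pro / CCA Pro — identical.
Codon 6: UCC Ser / UCC Ser — identical.
Codon 7: GGC Gly / CAG Gln — nonsynonymous.
Codon 8: CGU Arg / CAG Gln — nonsynonymous.
Synonymous differences: 0.

0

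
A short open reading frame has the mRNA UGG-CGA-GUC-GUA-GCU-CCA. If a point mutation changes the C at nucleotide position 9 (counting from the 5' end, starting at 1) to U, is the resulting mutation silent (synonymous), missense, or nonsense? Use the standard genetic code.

Position 9 falls in codon 3: GUC → Val.
After the substitution the codon is GUU → Val.
Both encode Val, so the change is synonymous.

silent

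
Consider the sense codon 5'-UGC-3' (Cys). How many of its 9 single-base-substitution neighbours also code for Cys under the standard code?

1

Position 1: none → 0 synonymous.
Position 2: none → 0 synonymous.
Position 3: UGU → 1 synonymous.
Total: 0 + 0 + 1 = 1.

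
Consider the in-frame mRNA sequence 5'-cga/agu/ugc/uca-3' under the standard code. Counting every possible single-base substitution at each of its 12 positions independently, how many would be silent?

Codon 1 (CGA, Arg): 4 synonymous substitutions.
Codon 2 (AGU, Ser): 1 synonymous substitution.
Codon 3 (UGC, Cys): 1 synonymous substitution.
Codon 4 (UCA, Ser): 3 synonymous substitutions.
Total: 4 + 1 + 1 + 3 = 9.

9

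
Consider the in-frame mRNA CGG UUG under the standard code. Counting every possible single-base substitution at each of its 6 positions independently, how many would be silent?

Codon 1 (CGG, Arg): 4 synonymous substitutions.
Codon 2 (UUG, Leu): 2 synonymous substitutions.
Total: 4 + 2 = 6.

6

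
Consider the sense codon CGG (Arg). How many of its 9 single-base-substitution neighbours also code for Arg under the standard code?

4

Position 1: AGG → 1 synonymous.
Position 2: none → 0 synonymous.
Position 3: CGT, CGC, CGA → 3 synonymous.
Total: 1 + 0 + 3 = 4.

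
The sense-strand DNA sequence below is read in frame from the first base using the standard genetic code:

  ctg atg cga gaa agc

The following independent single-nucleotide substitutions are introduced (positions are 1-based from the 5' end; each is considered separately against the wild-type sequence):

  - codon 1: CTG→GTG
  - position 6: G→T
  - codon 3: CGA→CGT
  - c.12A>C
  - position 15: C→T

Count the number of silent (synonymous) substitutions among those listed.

Codon 1: CTG (Leu) → GTG (Val) — missense.
Codon 2: ATG (Met) → ATT (Ile) — missense.
Codon 3: CGA (Arg) → CGT (Arg) — synonymous.
Codon 4: GAA (Glu) → GAC (Asp) — missense.
Codon 5: AGC (Ser) → AGT (Ser) — synonymous.
Synonymous: 2 of 5.

2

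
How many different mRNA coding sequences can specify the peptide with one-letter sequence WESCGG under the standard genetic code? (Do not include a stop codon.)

Trp: 1 codon.
Glu: 2 codons.
Ser: 6 codons.
Cys: 2 codons.
Gly: 4 codons.
Gly: 4 codons.
1 × 2 × 6 × 2 × 4 × 4 = 384.

384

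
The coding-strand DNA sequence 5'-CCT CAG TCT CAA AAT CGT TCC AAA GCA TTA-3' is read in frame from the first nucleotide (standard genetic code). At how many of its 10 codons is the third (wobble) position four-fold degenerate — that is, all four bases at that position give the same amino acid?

5

Codon 1 CCT (Pro): third position 4-fold.
Codon 2 CAG (Gln): third position 2-fold.
Codon 3 TCT (Ser): third position 4-fold.
Codon 4 CAA (Gln): third position 2-fold.
Codon 5 AAT (Asn): third position 2-fold.
Codon 6 CGT (Arg): third position 4-fold.
Codon 7 TCC (Ser): third position 4-fold.
Codon 8 AAA (Lys): third position 2-fold.
Codon 9 GCA (Ala): third position 4-fold.
Codon 10 TTA (Leu): third position 2-fold.
Four-fold degenerate third positions: 5.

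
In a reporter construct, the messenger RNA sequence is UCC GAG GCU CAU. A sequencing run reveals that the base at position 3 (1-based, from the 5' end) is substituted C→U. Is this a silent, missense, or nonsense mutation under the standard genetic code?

silent

Position 3 falls in codon 1: UCC → Ser.
After the substitution the codon is UCU → Ser.
Both encode Ser, so the change is synonymous.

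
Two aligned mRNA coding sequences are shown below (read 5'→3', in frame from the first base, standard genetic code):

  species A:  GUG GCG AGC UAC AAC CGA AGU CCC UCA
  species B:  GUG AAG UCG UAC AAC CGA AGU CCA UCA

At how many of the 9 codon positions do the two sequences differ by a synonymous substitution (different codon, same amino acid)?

2

Codon 1: GUG Val / GUG Val — identical.
Codon 2: GCG Ala / AAG Lys — nonsynonymous.
Codon 3: AGC Ser / UCG Ser — synonymous.
Codon 4: UAC Tyr / UAC Tyr — identical.
Codon 5: AAC Asn / AAC Asn — identical.
Codon 6: CGA Arg / CGA Arg — identical.
Codon 7: AGU Ser / AGU Ser — identical.
Codon 8: CCC Pro / CCA Pro — synonymous.
Codon 9: UCA Ser / UCA Ser — identical.
Synonymous differences: 2.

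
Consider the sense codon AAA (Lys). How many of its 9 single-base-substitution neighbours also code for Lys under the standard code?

1

Position 1: none → 0 synonymous.
Position 2: none → 0 synonymous.
Position 3: AAG → 1 synonymous.
Total: 0 + 0 + 1 = 1.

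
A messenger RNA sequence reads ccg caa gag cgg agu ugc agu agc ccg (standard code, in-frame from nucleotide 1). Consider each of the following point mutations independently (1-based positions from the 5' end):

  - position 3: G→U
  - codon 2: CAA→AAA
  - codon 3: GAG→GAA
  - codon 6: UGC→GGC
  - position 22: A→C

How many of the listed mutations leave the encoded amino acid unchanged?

2

Codon 1: CCG (Pro) → CCU (Pro) — synonymous.
Codon 2: CAA (Gln) → AAA (Lys) — missense.
Codon 3: GAG (Glu) → GAA (Glu) — synonymous.
Codon 6: UGC (Cys) → GGC (Gly) — missense.
Codon 8: AGC (Ser) → CGC (Arg) — missense.
Synonymous: 2 of 5.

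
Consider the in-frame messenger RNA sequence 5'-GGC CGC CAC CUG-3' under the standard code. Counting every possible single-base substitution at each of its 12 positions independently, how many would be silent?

11

Codon 1 (GGC, Gly): 3 synonymous substitutions.
Codon 2 (CGC, Arg): 3 synonymous substitutions.
Codon 3 (CAC, His): 1 synonymous substitution.
Codon 4 (CUG, Leu): 4 synonymous substitutions.
Total: 3 + 3 + 1 + 4 = 11.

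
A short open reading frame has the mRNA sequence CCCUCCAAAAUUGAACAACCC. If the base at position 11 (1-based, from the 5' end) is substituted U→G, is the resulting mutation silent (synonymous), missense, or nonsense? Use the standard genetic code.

missense

Position 11 falls in codon 4: AUU → Ile.
After the substitution the codon is AGU → Ser.
Ile ≠ Ser, so this is a missense mutation.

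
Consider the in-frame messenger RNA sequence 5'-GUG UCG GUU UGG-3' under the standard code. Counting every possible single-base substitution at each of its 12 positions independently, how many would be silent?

9

Codon 1 (GUG, Val): 3 synonymous substitutions.
Codon 2 (UCG, Ser): 3 synonymous substitutions.
Codon 3 (GUU, Val): 3 synonymous substitutions.
Codon 4 (UGG, Trp): 0 synonymous substitutions.
Total: 3 + 3 + 3 + 0 = 9.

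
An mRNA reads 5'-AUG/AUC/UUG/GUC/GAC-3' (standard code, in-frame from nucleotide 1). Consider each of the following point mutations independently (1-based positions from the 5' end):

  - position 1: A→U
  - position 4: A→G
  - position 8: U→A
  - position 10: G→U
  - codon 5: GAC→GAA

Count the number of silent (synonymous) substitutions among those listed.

Codon 1: AUG (Met) → UUG (Leu) — missense.
Codon 2: AUC (Ile) → GUC (Val) — missense.
Codon 3: UUG (Leu) → UAG (Stop) — nonsense.
Codon 4: GUC (Val) → UUC (Phe) — missense.
Codon 5: GAC (Asp) → GAA (Glu) — missense.
Synonymous: 0 of 5.

0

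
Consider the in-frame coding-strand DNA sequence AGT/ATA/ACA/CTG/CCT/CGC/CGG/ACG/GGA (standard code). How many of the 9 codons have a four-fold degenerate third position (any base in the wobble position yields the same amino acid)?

Codon 1 AGT (Ser): third position 2-fold.
Codon 2 ATA (Ile): third position 3-fold.
Codon 3 ACA (Thr): third position 4-fold.
Codon 4 CTG (Leu): third position 4-fold.
Codon 5 CCT (Pro): third position 4-fold.
Codon 6 CGC (Arg): third position 4-fold.
Codon 7 CGG (Arg): third position 4-fold.
Codon 8 ACG (Thr): third position 4-fold.
Codon 9 GGA (Gly): third position 4-fold.
Four-fold degenerate third positions: 7.

7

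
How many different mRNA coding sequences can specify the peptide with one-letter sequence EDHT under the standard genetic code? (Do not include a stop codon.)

Glu: 2 codons.
Asp: 2 codons.
His: 2 codons.
Thr: 4 codons.
2 × 2 × 2 × 4 = 32.

32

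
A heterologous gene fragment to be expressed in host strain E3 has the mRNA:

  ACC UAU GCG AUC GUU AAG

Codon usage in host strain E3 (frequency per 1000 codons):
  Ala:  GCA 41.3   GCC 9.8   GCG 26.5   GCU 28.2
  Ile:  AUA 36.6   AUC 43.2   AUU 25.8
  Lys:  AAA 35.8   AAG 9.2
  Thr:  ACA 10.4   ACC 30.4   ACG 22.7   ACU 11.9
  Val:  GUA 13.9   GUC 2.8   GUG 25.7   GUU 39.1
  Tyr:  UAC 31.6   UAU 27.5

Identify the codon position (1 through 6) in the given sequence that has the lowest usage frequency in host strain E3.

6

Codon 1 ACC (Thr): 30.4 per 1000.
Codon 2 UAU (Tyr): 27.5 per 1000.
Codon 3 GCG (Ala): 26.5 per 1000.
Codon 4 AUC (Ile): 43.2 per 1000.
Codon 5 GUU (Val): 39.1 per 1000.
Codon 6 AAG (Lys): 9.2 per 1000.
Lowest frequency is 9.2 at codon 6.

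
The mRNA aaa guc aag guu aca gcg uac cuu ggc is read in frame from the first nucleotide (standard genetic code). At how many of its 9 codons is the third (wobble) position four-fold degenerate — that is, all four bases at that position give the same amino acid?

Codon 1 AAA (Lys): third position 2-fold.
Codon 2 GUC (Val): third position 4-fold.
Codon 3 AAG (Lys): third position 2-fold.
Codon 4 GUU (Val): third position 4-fold.
Codon 5 ACA (Thr): third position 4-fold.
Codon 6 GCG (Ala): third position 4-fold.
Codon 7 UAC (Tyr): third position 2-fold.
Codon 8 CUU (Leu): third position 4-fold.
Codon 9 GGC (Gly): third position 4-fold.
Four-fold degenerate third positions: 6.

6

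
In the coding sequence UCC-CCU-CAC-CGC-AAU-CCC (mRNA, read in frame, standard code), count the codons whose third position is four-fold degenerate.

4

Codon 1 UCC (Ser): third position 4-fold.
Codon 2 CCU (Pro): third position 4-fold.
Codon 3 CAC (His): third position 2-fold.
Codon 4 CGC (Arg): third position 4-fold.
Codon 5 AAU (Asn): third position 2-fold.
Codon 6 CCC (Pro): third position 4-fold.
Four-fold degenerate third positions: 4.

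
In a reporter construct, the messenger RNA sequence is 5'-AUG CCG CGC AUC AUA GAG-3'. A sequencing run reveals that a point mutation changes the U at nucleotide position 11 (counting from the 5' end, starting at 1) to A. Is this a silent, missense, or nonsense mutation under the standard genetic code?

Position 11 falls in codon 4: AUC → Ile.
After the substitution the codon is AAC → Asn.
Ile ≠ Asn, so this is a missense mutation.

missense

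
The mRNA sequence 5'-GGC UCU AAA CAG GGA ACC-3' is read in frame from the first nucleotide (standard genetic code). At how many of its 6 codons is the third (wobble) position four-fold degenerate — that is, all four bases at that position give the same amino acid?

Codon 1 GGC (Gly): third position 4-fold.
Codon 2 UCU (Ser): third position 4-fold.
Codon 3 AAA (Lys): third position 2-fold.
Codon 4 CAG (Gln): third position 2-fold.
Codon 5 GGA (Gly): third position 4-fold.
Codon 6 ACC (Thr): third position 4-fold.
Four-fold degenerate third positions: 4.

4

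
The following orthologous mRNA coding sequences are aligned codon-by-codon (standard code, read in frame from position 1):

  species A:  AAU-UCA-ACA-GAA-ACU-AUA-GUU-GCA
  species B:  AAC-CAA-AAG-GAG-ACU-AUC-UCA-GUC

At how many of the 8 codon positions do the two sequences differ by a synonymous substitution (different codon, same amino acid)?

3

Codon 1: AAU Asn / AAC Asn — synonymous.
Codon 2: UCA Ser / CAA Gln — nonsynonymous.
Codon 3: ACA Thr / AAG Lys — nonsynonymous.
Codon 4: GAA Glu / GAG Glu — synonymous.
Codon 5: ACU Thr / ACU Thr — identical.
Codon 6: AUA Ile / AUC Ile — synonymous.
Codon 7: GUU Val / UCA Ser — nonsynonymous.
Codon 8: GCA Ala / GUC Val — nonsynonymous.
Synonymous differences: 3.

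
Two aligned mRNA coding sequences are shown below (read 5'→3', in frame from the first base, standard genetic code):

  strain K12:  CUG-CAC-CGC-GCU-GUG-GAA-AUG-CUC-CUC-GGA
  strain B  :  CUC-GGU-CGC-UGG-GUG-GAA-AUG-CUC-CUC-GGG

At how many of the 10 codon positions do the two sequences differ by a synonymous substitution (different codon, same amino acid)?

Codon 1: CUG Leu / CUC Leu — synonymous.
Codon 2: CAC His / GGU Gly — nonsynonymous.
Codon 3: CGC Arg / CGC Arg — identical.
Codon 4: GCU Ala / UGG Trp — nonsynonymous.
Codon 5: GUG Val / GUG Val — identical.
Codon 6: GAA Glu / GAA Glu — identical.
Codon 7: AUG Met / AUG Met — identical.
Codon 8: CUC Leu / CUC Leu — identical.
Codon 9: CUC Leu / CUC Leu — identical.
Codon 10: GGA Gly / GGG Gly — synonymous.
Synonymous differences: 2.

2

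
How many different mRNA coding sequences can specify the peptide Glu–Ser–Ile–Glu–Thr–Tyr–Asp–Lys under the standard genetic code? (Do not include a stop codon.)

2304

Glu: 2 codons.
Ser: 6 codons.
Ile: 3 codons.
Glu: 2 codons.
Thr: 4 codons.
Tyr: 2 codons.
Asp: 2 codons.
Lys: 2 codons.
2 × 6 × 3 × 2 × 4 × 2 × 2 × 2 = 2304.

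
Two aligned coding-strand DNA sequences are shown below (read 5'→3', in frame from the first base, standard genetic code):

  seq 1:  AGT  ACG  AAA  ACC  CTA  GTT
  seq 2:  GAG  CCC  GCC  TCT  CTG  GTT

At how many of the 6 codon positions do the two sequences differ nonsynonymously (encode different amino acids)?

4

Codon 1: AGT Ser / GAG Glu — nonsynonymous.
Codon 2: ACG Thr / CCC Pro — nonsynonymous.
Codon 3: AAA Lys / GCC Ala — nonsynonymous.
Codon 4: ACC Thr / TCT Ser — nonsynonymous.
Codon 5: CTA Leu / CTG Leu — synonymous.
Codon 6: GTT Val / GTT Val — identical.
Nonsynonymous differences: 4.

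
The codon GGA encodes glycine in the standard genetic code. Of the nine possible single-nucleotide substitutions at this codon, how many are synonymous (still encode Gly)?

3

Position 1: none → 0 synonymous.
Position 2: none → 0 synonymous.
Position 3: GGT, GGC, GGG → 3 synonymous.
Total: 0 + 0 + 3 = 3.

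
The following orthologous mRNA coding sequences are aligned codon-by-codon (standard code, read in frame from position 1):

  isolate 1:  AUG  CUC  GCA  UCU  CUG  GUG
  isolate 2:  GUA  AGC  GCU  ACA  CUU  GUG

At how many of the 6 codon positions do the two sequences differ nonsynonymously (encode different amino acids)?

Codon 1: AUG Met / GUA Val — nonsynonymous.
Codon 2: CUC Leu / AGC Ser — nonsynonymous.
Codon 3: GCA Ala / GCU Ala — synonymous.
Codon 4: UCU Ser / ACA Thr — nonsynonymous.
Codon 5: CUG Leu / CUU Leu — synonymous.
Codon 6: GUG Val / GUG Val — identical.
Nonsynonymous differences: 3.

3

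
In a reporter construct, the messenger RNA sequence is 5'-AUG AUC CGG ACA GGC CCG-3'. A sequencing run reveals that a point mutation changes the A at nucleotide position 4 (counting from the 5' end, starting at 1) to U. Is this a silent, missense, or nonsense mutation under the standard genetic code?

missense

Position 4 falls in codon 2: AUC → Ile.
After the substitution the codon is UUC → Phe.
Ile ≠ Phe, so this is a missense mutation.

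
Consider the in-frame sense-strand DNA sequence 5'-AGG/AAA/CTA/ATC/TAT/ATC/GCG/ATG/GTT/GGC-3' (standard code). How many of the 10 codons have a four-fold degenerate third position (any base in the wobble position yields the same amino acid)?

Codon 1 AGG (Arg): third position 2-fold.
Codon 2 AAA (Lys): third position 2-fold.
Codon 3 CTA (Leu): third position 4-fold.
Codon 4 ATC (Ile): third position 3-fold.
Codon 5 TAT (Tyr): third position 2-fold.
Codon 6 ATC (Ile): third position 3-fold.
Codon 7 GCG (Ala): third position 4-fold.
Codon 8 ATG (Met): third position 1-fold.
Codon 9 GTT (Val): third position 4-fold.
Codon 10 GGC (Gly): third position 4-fold.
Four-fold degenerate third positions: 4.

4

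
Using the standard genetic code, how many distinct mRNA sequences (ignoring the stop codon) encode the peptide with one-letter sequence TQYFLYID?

Thr: 4 codons.
Gln: 2 codons.
Tyr: 2 codons.
Phe: 2 codons.
Leu: 6 codons.
Tyr: 2 codons.
Ile: 3 codons.
Asp: 2 codons.
4 × 2 × 2 × 2 × 6 × 2 × 3 × 2 = 2304.

2304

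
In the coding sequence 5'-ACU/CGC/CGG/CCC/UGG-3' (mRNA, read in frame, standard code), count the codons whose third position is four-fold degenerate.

Codon 1 ACU (Thr): third position 4-fold.
Codon 2 CGC (Arg): third position 4-fold.
Codon 3 CGG (Arg): third position 4-fold.
Codon 4 CCC (Pro): third position 4-fold.
Codon 5 UGG (Trp): third position 1-fold.
Four-fold degenerate third positions: 4.

4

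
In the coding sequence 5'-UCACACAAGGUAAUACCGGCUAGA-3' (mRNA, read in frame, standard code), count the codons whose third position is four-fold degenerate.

Codon 1 UCA (Ser): third position 4-fold.
Codon 2 CAC (His): third position 2-fold.
Codon 3 AAG (Lys): third position 2-fold.
Codon 4 GUA (Val): third position 4-fold.
Codon 5 AUA (Ile): third position 3-fold.
Codon 6 CCG (Pro): third position 4-fold.
Codon 7 GCU (Ala): third position 4-fold.
Codon 8 AGA (Arg): third position 2-fold.
Four-fold degenerate third positions: 4.

4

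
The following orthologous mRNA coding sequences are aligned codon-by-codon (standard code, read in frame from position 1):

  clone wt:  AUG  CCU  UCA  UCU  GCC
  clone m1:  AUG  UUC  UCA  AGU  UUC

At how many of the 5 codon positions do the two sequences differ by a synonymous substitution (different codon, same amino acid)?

1

Codon 1: AUG Met / AUG Met — identical.
Codon 2: CCU Pro / UUC Phe — nonsynonymous.
Codon 3: UCA Ser / UCA Ser — identical.
Codon 4: UCU Ser / AGU Ser — synonymous.
Codon 5: GCC Ala / UUC Phe — nonsynonymous.
Synonymous differences: 1.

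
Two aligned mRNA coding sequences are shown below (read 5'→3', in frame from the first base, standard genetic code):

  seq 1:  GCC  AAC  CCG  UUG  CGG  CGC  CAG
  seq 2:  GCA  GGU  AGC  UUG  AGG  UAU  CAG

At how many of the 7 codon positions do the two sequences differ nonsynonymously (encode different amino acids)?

3

Codon 1: GCC Ala / GCA Ala — synonymous.
Codon 2: AAC Asn / GGU Gly — nonsynonymous.
Codon 3: CCG Pro / AGC Ser — nonsynonymous.
Codon 4: UUG Leu / UUG Leu — identical.
Codon 5: CGG Arg / AGG Arg — synonymous.
Codon 6: CGC Arg / UAU Tyr — nonsynonymous.
Codon 7: CAG Gln / CAG Gln — identical.
Nonsynonymous differences: 3.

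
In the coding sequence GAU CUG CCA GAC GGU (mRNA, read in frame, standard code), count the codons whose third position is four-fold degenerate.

3

Codon 1 GAU (Asp): third position 2-fold.
Codon 2 CUG (Leu): third position 4-fold.
Codon 3 CCA (Pro): third position 4-fold.
Codon 4 GAC (Asp): third position 2-fold.
Codon 5 GGU (Gly): third position 4-fold.
Four-fold degenerate third positions: 3.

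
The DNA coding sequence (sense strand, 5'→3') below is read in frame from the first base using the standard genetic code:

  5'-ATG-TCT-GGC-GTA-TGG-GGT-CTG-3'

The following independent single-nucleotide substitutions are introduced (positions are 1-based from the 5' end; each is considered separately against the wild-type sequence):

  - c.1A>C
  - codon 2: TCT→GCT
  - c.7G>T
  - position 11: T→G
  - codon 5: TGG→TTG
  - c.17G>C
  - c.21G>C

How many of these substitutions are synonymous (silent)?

Codon 1: ATG (Met) → CTG (Leu) — missense.
Codon 2: TCT (Ser) → GCT (Ala) — missense.
Codon 3: GGC (Gly) → TGC (Cys) — missense.
Codon 4: GTA (Val) → GGA (Gly) — missense.
Codon 5: TGG (Trp) → TTG (Leu) — missense.
Codon 6: GGT (Gly) → GCT (Ala) — missense.
Codon 7: CTG (Leu) → CTC (Leu) — synonymous.
Synonymous: 1 of 7.

1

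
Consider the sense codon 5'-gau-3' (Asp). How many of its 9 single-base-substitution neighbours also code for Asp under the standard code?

1

Position 1: none → 0 synonymous.
Position 2: none → 0 synonymous.
Position 3: GAC → 1 synonymous.
Total: 0 + 0 + 1 = 1.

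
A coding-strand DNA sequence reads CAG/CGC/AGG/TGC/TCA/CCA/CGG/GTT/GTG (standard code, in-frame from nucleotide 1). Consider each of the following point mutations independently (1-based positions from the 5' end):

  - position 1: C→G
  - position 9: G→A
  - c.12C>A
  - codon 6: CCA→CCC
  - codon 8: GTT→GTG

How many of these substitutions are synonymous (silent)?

Codon 1: CAG (Gln) → GAG (Glu) — missense.
Codon 3: AGG (Arg) → AGA (Arg) — synonymous.
Codon 4: TGC (Cys) → TGA (Stop) — nonsense.
Codon 6: CCA (Pro) → CCC (Pro) — synonymous.
Codon 8: GTT (Val) → GTG (Val) — synonymous.
Synonymous: 3 of 5.

3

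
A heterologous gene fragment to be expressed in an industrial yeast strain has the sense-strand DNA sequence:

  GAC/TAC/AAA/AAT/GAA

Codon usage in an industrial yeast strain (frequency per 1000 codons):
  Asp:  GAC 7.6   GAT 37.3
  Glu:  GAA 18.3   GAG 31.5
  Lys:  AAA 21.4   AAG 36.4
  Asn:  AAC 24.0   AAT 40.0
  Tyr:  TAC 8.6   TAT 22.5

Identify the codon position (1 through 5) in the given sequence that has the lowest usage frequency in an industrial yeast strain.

1

Codon 1 GAC (Asp): 7.6 per 1000.
Codon 2 TAC (Tyr): 8.6 per 1000.
Codon 3 AAA (Lys): 21.4 per 1000.
Codon 4 AAT (Asn): 40.0 per 1000.
Codon 5 GAA (Glu): 18.3 per 1000.
Lowest frequency is 7.6 at codon 1.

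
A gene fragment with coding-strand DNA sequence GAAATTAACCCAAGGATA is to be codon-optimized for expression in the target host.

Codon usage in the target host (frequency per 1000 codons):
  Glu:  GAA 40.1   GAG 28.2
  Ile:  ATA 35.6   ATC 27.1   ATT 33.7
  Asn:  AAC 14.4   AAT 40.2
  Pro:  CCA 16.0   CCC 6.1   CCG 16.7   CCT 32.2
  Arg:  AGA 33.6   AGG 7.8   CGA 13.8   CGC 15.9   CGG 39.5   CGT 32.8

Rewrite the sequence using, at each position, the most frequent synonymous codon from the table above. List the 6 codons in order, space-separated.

GAA ATA AAT CCT CGG ATA

Codon 1 (Glu): best is GAA at 40.1.
Codon 2 (Ile): best is ATA at 35.6.
Codon 3 (Asn): best is AAT at 40.2.
Codon 4 (Pro): best is CCT at 32.2.
Codon 5 (Arg): best is CGG at 39.5.
Codon 6 (Ile): best is ATA at 35.6.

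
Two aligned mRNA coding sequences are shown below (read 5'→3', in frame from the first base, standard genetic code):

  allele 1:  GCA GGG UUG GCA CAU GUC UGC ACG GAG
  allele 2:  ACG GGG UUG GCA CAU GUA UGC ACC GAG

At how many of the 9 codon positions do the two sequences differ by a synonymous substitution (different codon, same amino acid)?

2

Codon 1: GCA Ala / ACG Thr — nonsynonymous.
Codon 2: GGG Gly / GGG Gly — identical.
Codon 3: UUG Leu / UUG Leu — identical.
Codon 4: GCA Ala / GCA Ala — identical.
Codon 5: CAU His / CAU His — identical.
Codon 6: GUC Val / GUA Val — synonymous.
Codon 7: UGC Cys / UGC Cys — identical.
Codon 8: ACG Thr / ACC Thr — synonymous.
Codon 9: GAG Glu / GAG Glu — identical.
Synonymous differences: 2.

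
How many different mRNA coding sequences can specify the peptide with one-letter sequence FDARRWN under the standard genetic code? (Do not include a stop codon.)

Phe: 2 codons.
Asp: 2 codons.
Ala: 4 codons.
Arg: 6 codons.
Arg: 6 codons.
Trp: 1 codon.
Asn: 2 codons.
2 × 2 × 4 × 6 × 6 × 1 × 2 = 1152.

1152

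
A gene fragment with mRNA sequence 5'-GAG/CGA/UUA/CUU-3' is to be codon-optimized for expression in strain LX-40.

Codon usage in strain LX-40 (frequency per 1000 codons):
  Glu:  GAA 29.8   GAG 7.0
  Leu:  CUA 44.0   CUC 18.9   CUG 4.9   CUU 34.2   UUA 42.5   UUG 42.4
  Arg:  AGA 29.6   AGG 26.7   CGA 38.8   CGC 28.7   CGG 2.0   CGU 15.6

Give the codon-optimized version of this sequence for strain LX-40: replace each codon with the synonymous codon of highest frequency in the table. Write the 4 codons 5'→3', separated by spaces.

Codon 1 (Glu): best is GAA at 29.8.
Codon 2 (Arg): best is CGA at 38.8.
Codon 3 (Leu): best is CUA at 44.0.
Codon 4 (Leu): best is CUA at 44.0.

GAA CGA CUA CUA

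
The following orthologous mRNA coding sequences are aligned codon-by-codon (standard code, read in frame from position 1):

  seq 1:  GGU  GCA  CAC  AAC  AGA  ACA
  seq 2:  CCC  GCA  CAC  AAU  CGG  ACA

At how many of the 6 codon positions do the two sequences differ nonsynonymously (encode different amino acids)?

1

Codon 1: GGU Gly / CCC Pro — nonsynonymous.
Codon 2: GCA Ala / GCA Ala — identical.
Codon 3: CAC His / CAC His — identical.
Codon 4: AAC Asn / AAU Asn — synonymous.
Codon 5: AGA Arg / CGG Arg — synonymous.
Codon 6: ACA Thr / ACA Thr — identical.
Nonsynonymous differences: 1.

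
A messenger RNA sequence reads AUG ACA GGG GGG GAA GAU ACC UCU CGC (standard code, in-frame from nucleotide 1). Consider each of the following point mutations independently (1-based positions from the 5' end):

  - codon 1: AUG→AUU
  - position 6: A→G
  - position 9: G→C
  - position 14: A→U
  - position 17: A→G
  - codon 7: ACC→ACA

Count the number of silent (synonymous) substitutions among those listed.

Codon 1: AUG (Met) → AUU (Ile) — missense.
Codon 2: ACA (Thr) → ACG (Thr) — synonymous.
Codon 3: GGG (Gly) → GGC (Gly) — synonymous.
Codon 5: GAA (Glu) → GUA (Val) — missense.
Codon 6: GAU (Asp) → GGU (Gly) — missense.
Codon 7: ACC (Thr) → ACA (Thr) — synonymous.
Synonymous: 3 of 6.

3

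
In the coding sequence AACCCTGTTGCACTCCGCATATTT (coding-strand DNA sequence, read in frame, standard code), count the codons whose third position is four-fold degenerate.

Codon 1 AAC (Asn): third position 2-fold.
Codon 2 CCT (Pro): third position 4-fold.
Codon 3 GTT (Val): third position 4-fold.
Codon 4 GCA (Ala): third position 4-fold.
Codon 5 CTC (Leu): third position 4-fold.
Codon 6 CGC (Arg): third position 4-fold.
Codon 7 ATA (Ile): third position 3-fold.
Codon 8 TTT (Phe): third position 2-fold.
Four-fold degenerate third positions: 5.

5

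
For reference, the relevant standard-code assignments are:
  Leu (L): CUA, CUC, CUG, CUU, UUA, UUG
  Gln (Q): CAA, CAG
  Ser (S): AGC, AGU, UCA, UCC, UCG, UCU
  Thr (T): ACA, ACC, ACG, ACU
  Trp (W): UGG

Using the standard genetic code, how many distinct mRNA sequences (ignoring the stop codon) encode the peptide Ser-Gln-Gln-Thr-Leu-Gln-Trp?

1152

Ser: 6 codons.
Gln: 2 codons.
Gln: 2 codons.
Thr: 4 codons.
Leu: 6 codons.
Gln: 2 codons.
Trp: 1 codon.
6 × 2 × 2 × 4 × 6 × 2 × 1 = 1152.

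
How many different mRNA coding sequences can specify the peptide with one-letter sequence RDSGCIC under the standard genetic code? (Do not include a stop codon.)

3456

Arg: 6 codons.
Asp: 2 codons.
Ser: 6 codons.
Gly: 4 codons.
Cys: 2 codons.
Ile: 3 codons.
Cys: 2 codons.
6 × 2 × 6 × 4 × 2 × 3 × 2 = 3456.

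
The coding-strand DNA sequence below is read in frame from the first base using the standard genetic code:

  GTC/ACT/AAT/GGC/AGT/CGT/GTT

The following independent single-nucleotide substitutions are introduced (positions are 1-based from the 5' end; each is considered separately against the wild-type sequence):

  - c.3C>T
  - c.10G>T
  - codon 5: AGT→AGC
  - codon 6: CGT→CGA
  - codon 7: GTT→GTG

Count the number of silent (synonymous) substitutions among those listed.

Codon 1: GTC (Val) → GTT (Val) — synonymous.
Codon 4: GGC (Gly) → TGC (Cys) — missense.
Codon 5: AGT (Ser) → AGC (Ser) — synonymous.
Codon 6: CGT (Arg) → CGA (Arg) — synonymous.
Codon 7: GTT (Val) → GTG (Val) — synonymous.
Synonymous: 4 of 5.

4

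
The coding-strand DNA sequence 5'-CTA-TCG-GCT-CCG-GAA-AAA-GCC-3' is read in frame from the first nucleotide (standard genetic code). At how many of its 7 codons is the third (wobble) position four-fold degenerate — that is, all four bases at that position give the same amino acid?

Codon 1 CTA (Leu): third position 4-fold.
Codon 2 TCG (Ser): third position 4-fold.
Codon 3 GCT (Ala): third position 4-fold.
Codon 4 CCG (Pro): third position 4-fold.
Codon 5 GAA (Glu): third position 2-fold.
Codon 6 AAA (Lys): third position 2-fold.
Codon 7 GCC (Ala): third position 4-fold.
Four-fold degenerate third positions: 5.

5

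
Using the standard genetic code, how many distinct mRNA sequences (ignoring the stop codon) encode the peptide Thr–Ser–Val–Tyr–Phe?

384

Thr: 4 codons.
Ser: 6 codons.
Val: 4 codons.
Tyr: 2 codons.
Phe: 2 codons.
4 × 6 × 4 × 2 × 2 = 384.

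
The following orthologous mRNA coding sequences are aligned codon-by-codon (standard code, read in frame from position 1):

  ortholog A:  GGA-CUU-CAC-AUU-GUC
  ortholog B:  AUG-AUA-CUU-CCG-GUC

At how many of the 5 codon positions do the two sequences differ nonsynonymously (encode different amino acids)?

4

Codon 1: GGA Gly / AUG Met — nonsynonymous.
Codon 2: CUU Leu / AUA Ile — nonsynonymous.
Codon 3: CAC His / CUU Leu — nonsynonymous.
Codon 4: AUU Ile / CCG Pro — nonsynonymous.
Codon 5: GUC Val / GUC Val — identical.
Nonsynonymous differences: 4.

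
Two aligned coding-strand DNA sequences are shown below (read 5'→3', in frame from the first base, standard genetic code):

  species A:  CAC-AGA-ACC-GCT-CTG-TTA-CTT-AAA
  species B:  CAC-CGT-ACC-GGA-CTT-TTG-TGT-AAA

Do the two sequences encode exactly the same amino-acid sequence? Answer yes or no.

no

Codon 1: CAC His / CAC His — identical.
Codon 2: AGA Arg / CGT Arg — synonymous.
Codon 3: ACC Thr / ACC Thr — identical.
Codon 4: GCT Ala / GGA Gly — nonsynonymous.
Codon 5: CTG Leu / CTT Leu — synonymous.
Codon 6: TTA Leu / TTG Leu — synonymous.
Codon 7: CTT Leu / TGT Cys — nonsynonymous.
Codon 8: AAA Lys / AAA Lys — identical.
Nonsynonymous differences: 2 → different protein.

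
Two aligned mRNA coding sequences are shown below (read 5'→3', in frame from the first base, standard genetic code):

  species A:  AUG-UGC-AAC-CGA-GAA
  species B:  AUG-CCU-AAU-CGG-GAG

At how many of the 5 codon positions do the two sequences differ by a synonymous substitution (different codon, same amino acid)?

3

Codon 1: AUG Met / AUG Met — identical.
Codon 2: UGC Cys / CCU Pro — nonsynonymous.
Codon 3: AAC Asn / AAU Asn — synonymous.
Codon 4: CGA Arg / CGG Arg — synonymous.
Codon 5: GAA Glu / GAG Glu — synonymous.
Synonymous differences: 3.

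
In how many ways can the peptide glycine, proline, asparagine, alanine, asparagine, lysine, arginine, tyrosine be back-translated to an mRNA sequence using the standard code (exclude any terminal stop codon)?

Gly: 4 codons.
Pro: 4 codons.
Asn: 2 codons.
Ala: 4 codons.
Asn: 2 codons.
Lys: 2 codons.
Arg: 6 codons.
Tyr: 2 codons.
4 × 4 × 2 × 4 × 2 × 2 × 6 × 2 = 6144.

6144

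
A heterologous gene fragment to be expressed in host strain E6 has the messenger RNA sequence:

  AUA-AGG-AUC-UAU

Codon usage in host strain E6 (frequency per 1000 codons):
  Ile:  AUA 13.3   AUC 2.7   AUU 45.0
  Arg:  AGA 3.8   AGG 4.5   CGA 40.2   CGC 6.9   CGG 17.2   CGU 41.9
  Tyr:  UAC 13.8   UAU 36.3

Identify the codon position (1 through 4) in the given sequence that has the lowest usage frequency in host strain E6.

3

Codon 1 AUA (Ile): 13.3 per 1000.
Codon 2 AGG (Arg): 4.5 per 1000.
Codon 3 AUC (Ile): 2.7 per 1000.
Codon 4 UAU (Tyr): 36.3 per 1000.
Lowest frequency is 2.7 at codon 3.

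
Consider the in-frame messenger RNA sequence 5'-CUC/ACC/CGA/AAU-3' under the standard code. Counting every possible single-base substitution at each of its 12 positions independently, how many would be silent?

Codon 1 (CUC, Leu): 3 synonymous substitutions.
Codon 2 (ACC, Thr): 3 synonymous substitutions.
Codon 3 (CGA, Arg): 4 synonymous substitutions.
Codon 4 (AAU, Asn): 1 synonymous substitution.
Total: 3 + 3 + 4 + 1 = 11.

11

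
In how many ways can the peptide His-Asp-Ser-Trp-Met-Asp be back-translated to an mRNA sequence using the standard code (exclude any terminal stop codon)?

48

His: 2 codons.
Asp: 2 codons.
Ser: 6 codons.
Trp: 1 codon.
Met: 1 codon.
Asp: 2 codons.
2 × 2 × 6 × 1 × 1 × 2 = 48.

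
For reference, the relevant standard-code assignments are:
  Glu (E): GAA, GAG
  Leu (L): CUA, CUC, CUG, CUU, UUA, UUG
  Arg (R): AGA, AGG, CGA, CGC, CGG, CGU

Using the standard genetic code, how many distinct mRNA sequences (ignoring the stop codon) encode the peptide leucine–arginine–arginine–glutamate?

Leu: 6 codons.
Arg: 6 codons.
Arg: 6 codons.
Glu: 2 codons.
6 × 6 × 6 × 2 = 432.

432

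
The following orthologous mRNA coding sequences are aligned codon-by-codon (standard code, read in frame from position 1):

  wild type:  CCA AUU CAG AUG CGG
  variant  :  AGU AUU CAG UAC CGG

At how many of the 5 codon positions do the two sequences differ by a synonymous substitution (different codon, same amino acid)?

0

Codon 1: CCA Pro / AGU Ser — nonsynonymous.
Codon 2: AUU Ile / AUU Ile — identical.
Codon 3: CAG Gln / CAG Gln — identical.
Codon 4: AUG Met / UAC Tyr — nonsynonymous.
Codon 5: CGG Arg / CGG Arg — identical.
Synonymous differences: 0.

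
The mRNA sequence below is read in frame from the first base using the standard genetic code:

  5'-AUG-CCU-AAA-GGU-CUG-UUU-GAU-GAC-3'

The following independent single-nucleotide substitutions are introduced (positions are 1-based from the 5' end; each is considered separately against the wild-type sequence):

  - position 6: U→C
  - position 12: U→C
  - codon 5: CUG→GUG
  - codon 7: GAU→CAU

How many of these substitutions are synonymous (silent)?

2

Codon 2: CCU (Pro) → CCC (Pro) — synonymous.
Codon 4: GGU (Gly) → GGC (Gly) — synonymous.
Codon 5: CUG (Leu) → GUG (Val) — missense.
Codon 7: GAU (Asp) → CAU (His) — missense.
Synonymous: 2 of 4.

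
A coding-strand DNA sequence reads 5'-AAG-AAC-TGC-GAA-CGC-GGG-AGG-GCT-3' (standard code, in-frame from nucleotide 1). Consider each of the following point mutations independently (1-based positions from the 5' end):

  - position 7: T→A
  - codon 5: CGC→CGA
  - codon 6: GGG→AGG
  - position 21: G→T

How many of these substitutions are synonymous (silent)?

1

Codon 3: TGC (Cys) → AGC (Ser) — missense.
Codon 5: CGC (Arg) → CGA (Arg) — synonymous.
Codon 6: GGG (Gly) → AGG (Arg) — missense.
Codon 7: AGG (Arg) → AGT (Ser) — missense.
Synonymous: 1 of 4.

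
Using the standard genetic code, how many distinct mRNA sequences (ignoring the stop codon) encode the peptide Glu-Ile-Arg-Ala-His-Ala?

1152

Glu: 2 codons.
Ile: 3 codons.
Arg: 6 codons.
Ala: 4 codons.
His: 2 codons.
Ala: 4 codons.
2 × 3 × 6 × 4 × 2 × 4 = 1152.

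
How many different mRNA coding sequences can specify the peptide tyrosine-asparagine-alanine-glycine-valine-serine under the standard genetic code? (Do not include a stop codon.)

1536

Tyr: 2 codons.
Asn: 2 codons.
Ala: 4 codons.
Gly: 4 codons.
Val: 4 codons.
Ser: 6 codons.
2 × 2 × 4 × 4 × 4 × 6 = 1536.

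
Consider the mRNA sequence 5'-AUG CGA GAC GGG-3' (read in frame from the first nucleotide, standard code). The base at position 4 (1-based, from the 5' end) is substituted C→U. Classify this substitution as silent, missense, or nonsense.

nonsense

Position 4 falls in codon 2: CGA → Arg.
After the substitution the codon is UGA → Stop.
The new codon is a stop codon, so this is a nonsense mutation.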